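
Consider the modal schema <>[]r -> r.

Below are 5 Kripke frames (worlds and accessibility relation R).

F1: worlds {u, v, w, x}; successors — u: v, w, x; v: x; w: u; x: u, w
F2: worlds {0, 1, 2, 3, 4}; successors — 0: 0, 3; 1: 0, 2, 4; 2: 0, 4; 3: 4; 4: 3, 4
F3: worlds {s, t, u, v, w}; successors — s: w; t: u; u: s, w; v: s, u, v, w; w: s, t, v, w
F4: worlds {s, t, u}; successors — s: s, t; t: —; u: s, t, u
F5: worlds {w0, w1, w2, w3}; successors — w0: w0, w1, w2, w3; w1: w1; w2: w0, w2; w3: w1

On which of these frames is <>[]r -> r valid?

none

This is the axiom for symmetry; its first-order frame correspondent is forall x forall y (Rxy -> Ryx).
F1: fails — Ruv but not Rvu.
F2: fails — R10 but not R01.
F3: fails — Rwt but not Rtw.
F4: fails — Rut but not Rtu.
F5: fails — Rw3w1 but not Rw1w3.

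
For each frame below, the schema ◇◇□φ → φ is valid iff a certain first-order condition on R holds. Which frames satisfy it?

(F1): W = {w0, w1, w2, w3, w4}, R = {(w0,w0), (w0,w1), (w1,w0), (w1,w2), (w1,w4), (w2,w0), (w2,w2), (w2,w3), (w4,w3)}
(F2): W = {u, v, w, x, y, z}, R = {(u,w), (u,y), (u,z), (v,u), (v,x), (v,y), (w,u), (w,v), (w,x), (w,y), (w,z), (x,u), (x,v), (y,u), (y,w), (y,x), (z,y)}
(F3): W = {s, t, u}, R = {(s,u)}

The schema corresponds to a generalized confluence (Geach) condition: ∀x ∀y (xR²y → ∃w (yRw ∧ x = w)).
(F1): fails — w0R²w4 but no w with w4Rw and w0=w.
(F2): fails — uR²u but no t with uRt and u=t.
(F3): ✓.
Valid on: (F3).

(F3)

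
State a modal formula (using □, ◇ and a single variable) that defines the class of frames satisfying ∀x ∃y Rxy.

A defining formula is □s → ◇s (the D axiom).
Suppose □s→◇s is valid. At any x set V(s)=W. Then □s at x, so ◇s at x, so x has a successor.

□s → ◇s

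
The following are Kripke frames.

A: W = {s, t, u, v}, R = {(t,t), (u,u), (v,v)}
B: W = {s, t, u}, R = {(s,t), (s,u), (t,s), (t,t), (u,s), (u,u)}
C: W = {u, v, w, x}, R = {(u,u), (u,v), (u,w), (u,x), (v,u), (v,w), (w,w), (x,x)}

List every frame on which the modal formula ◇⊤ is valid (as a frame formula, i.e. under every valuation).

Frame correspondent (Sahlqvist): ∀x ∃y Rxy — i.e. seriality.
A: fails — world s has no successor.
B: condition met.
C: condition met.

B, C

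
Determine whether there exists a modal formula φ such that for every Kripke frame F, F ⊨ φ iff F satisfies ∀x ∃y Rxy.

The condition is seriality. A defining modal formula is □p → ◇p.
Suppose □p→◇p is valid. At any x set V(p)=W. Then □p at x, so ◇p at x, so x has a successor.

Yes, by □p → ◇p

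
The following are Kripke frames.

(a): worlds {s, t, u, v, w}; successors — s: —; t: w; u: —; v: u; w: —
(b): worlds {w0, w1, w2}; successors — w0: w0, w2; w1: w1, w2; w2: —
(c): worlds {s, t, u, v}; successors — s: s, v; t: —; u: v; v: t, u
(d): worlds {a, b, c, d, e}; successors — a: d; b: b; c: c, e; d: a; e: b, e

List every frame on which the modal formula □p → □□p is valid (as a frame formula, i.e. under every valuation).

(a), (b)

The schema corresponds to transitivity: ∀x ∀y ∀z (Rxy ∧ Ryz → Rxz).
(a): condition met.
(b): condition met.
(c): fails — Ruv and Rvt but not Rut.
(d): fails — Rce and Reb but not Rcb.
Valid on: (a), (b).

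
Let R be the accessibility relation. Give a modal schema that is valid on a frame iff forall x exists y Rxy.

□q → ◇q

This is seriality; the standard corresponding axiom is D: □q → ◇q.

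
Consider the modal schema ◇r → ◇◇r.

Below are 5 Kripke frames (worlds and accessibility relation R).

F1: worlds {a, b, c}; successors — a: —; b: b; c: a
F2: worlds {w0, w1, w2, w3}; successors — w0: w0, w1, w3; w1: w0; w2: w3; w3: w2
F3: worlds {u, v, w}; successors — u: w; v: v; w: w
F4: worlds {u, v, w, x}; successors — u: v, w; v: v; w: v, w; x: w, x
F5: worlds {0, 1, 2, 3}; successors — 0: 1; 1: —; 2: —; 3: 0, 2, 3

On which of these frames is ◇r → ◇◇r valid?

F3, F4

The schema corresponds to a generalized confluence (Geach) condition: ∀x ∀y (xRy → ∃w (y = w ∧ xR²w)).
F1: fails — cRa but no w with a=w and cR²w.
F2: fails — w2Rw3 but no w with w3=w and w2R²w.
F3: condition met.
F4: condition met.
F5: fails — 0R1 but no w with 1=w and 0R²w.
Valid on: F3, F4.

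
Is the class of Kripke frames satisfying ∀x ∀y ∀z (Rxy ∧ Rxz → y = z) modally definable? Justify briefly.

The condition is partial functionality. A defining modal formula is ◇p → □p.
Suppose ◇p→□p is valid. Take Rxy, Rxz and set V(p)={y}. Then ◇p at x, so □p at x, so p at z, i.e. z=y.

Definable; ◇p → □p defines it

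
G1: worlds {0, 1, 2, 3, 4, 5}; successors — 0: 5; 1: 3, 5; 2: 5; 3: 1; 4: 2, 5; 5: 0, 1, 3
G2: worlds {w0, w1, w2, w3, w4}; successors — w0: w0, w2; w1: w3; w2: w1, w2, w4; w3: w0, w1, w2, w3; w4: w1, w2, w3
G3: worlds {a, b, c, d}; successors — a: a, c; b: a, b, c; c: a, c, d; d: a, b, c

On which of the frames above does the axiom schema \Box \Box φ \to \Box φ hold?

G2, G3

Frame correspondent (Sahlqvist): \forall x \forall y (Rxy \to \exists z (Rxz \wedge Rzy)) — i.e. density.
G1: fails — R31 but no z with R3z and Rz1.
G2: ✓.
G3: ✓.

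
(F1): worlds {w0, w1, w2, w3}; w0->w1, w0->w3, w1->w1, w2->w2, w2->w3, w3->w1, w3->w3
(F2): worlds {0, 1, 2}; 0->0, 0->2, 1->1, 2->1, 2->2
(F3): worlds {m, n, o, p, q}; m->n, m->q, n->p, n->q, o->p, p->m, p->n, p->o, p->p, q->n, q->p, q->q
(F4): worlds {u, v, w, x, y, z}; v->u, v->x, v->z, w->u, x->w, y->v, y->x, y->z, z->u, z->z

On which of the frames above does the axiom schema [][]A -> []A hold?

Frame correspondent (Sahlqvist): forall x forall y (Rxy -> exists z (Rxz & Rzy)) — i.e. density.
(F1): ✓.
(F2): ✓.
(F3): ✓.
(F4): fails — Rxw but no t with Rxt and Rtw.

(F1), (F2), (F3)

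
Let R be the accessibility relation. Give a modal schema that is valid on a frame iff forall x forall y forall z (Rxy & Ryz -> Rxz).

This is transitivity; the standard corresponding axiom is 4: □p → □□p.

□p → □□p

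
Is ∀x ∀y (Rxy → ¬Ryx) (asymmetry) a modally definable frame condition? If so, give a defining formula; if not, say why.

Modal frame validity is preserved under surjective bounded morphisms.
The 3-cycle (worlds w0,w1,w2 with w0→w1→w2→w0) is asymmetric. Mapping every world to a single reflexive point • is a surjective bounded morphism, and the reflexive point is not asymmetric (R•• but asymmetry requires ¬R••).
Hence asymmetry is not modally definable.

Not definable by any modal formula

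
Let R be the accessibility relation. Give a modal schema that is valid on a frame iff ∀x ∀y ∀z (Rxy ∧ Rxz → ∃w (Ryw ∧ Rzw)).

◇□q → □◇q

A defining formula is ◇□q → □◇q (the .2 axiom).
Suppose ◇□q→□◇q is valid. Take Rxy, Rxz and set V(q)={w : Ryw}. Then □q at y so ◇□q at x, so □◇q at x, so ◇q at z, giving w with Rzw and Ryw.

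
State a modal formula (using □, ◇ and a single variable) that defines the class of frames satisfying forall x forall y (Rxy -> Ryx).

The condition is symmetry. The B schema r → □◇r defines it.
Suppose r→□◇r is valid. Take Rxy and set V(r)={x}. Then r at x, so □◇r at x, so ◇r at y, so some z with Ryz has r; z=x, i.e. Ryx.

r → □◇r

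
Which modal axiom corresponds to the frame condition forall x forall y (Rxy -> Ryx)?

The condition is symmetry. The B schema q → □◇q defines it.
Suppose q→□◇q is valid. Take Rxy and set V(q)={x}. Then q at x, so □◇q at x, so ◇q at y, so some z with Ryz has q; z=x, i.e. Ryx.

q → □◇q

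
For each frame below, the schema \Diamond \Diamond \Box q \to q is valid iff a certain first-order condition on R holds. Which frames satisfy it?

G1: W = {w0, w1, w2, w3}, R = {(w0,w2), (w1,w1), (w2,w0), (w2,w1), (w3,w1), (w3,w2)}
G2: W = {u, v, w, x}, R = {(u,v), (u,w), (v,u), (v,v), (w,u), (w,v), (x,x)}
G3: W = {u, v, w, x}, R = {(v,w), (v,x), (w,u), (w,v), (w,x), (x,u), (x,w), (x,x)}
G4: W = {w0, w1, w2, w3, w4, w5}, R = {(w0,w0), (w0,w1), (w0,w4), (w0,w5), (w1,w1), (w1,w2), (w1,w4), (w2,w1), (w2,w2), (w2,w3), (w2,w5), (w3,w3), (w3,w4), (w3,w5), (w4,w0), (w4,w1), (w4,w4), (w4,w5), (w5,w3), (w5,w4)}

This is the axiom for a generalized confluence (Geach) condition; its first-order frame correspondent is \forall x \forall y (x R^2 y \to \exists w (yRw \wedge x = w)).
G1: fails — w0R²w0 but no w with w0Rw and w0=w.
G2: fails — uR²u but no t with uRt and u=t.
G3: fails — vR²u but no t with uRt and v=t.
G4: fails — w0R²w1 but no w with w1Rw and w0=w.
Valid on no frame.

none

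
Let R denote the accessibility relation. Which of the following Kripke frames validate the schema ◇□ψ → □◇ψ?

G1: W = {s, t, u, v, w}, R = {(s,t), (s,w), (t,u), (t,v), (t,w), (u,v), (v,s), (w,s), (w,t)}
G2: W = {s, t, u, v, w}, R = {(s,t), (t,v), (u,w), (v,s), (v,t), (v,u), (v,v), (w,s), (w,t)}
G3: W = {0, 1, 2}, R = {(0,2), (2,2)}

G3

The schema corresponds to convergence: ∀x ∀y ∀z (Rxy ∧ Rxz → ∃w (Ryw ∧ Rzw)).
G1: fails — Rsw and Rst but w and t have no common successor.
G2: fails — Rvv and Rvu but v and u have no common successor.
G3: holds.
Valid on: G3.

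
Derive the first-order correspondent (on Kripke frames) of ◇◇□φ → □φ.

This is a Sahlqvist (Geach-type) schema ◇^2□^1φ → □^1◇^0φ.
First-order correspondent: ∀x ∀y ∀z ((xR²y ∧ xRz) → ∃w (yRw ∧ z = w)).

∀x ∀y ∀z ((xR²y ∧ xRz) → ∃w (yRw ∧ z = w))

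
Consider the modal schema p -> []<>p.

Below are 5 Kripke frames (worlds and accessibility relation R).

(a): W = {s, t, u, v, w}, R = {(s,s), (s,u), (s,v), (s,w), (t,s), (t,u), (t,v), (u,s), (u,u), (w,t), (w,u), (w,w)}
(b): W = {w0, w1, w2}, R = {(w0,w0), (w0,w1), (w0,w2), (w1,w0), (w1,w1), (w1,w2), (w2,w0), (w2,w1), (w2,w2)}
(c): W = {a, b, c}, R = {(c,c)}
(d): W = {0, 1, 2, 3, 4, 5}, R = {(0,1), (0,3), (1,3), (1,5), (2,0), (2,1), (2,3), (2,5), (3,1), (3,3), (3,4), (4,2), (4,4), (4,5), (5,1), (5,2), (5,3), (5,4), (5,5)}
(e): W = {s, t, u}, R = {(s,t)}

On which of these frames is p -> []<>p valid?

Frame correspondent (Sahlqvist): forall x forall y (Rxy -> Ryx) — i.e. symmetry.
(a): fails — Rwt but not Rtw.
(b): condition met.
(c): condition met.
(d): fails — R34 but not R43.
(e): fails — Rst but not Rts.

(b), (c)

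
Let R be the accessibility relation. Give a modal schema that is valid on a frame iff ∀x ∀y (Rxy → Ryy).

A defining formula is □(□q → q) (the T□ axiom).
Suppose □(□q→q) is valid. Take Rxy and set V(q)={w : Ryw}. Then at y, □q holds; since □(□q→q) at x, □q→q at y, so q at y, i.e. Ryy.

□(□q → q)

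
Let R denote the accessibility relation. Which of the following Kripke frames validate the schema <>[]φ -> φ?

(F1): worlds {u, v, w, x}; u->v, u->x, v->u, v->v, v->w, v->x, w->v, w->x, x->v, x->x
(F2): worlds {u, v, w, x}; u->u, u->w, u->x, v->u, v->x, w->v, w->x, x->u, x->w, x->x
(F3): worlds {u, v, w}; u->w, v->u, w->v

none

The schema corresponds to symmetry: forall x forall y (Rxy -> Ryx).
(F1): fails — Rwx but not Rxw.
(F2): fails — Ruw but not Rwu.
(F3): fails — Rvu but not Ruv.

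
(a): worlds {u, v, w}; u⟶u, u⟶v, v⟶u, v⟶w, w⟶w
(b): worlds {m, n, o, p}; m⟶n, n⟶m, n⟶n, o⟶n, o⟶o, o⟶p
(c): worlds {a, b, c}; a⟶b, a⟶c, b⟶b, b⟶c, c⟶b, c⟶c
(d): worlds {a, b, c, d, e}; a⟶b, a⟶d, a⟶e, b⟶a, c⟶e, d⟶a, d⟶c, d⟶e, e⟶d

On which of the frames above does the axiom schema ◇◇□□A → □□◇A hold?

(c)

Frame correspondent (Sahlqvist): ∀x ∀y ∀z ((xR²y ∧ xR²z) → ∃w (yR²w ∧ zRw)) — i.e. a generalized confluence (Geach) condition.
(a): fails — uR²w, uR²u but no t with wR²t and uRt.
(b): fails — oR²m, oR²p but no w with mR²w and pRw.
(c): satisfies the condition.
(d): fails — aR²c, aR²c but no w with cR²w and cRw.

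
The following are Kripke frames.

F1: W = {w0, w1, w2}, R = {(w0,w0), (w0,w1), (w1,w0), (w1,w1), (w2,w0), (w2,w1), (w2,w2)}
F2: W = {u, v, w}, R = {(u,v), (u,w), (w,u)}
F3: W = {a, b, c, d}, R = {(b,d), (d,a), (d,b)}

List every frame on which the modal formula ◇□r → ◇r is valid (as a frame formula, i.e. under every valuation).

This is the axiom for a generalized confluence (Geach) condition; its first-order frame correspondent is ∀x ∀y (xRy → ∃w (yRw ∧ xRw)).
F1: holds.
F2: fails — uRv but no t with vRt and uRt.
F3: fails — bRd but no w with dRw and bRw.

F1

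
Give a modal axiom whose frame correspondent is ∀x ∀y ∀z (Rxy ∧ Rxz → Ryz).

◇p → □◇p

A defining formula is ◇p → □◇p (the 5 axiom).
Suppose ◇p→□◇p is valid. Take Rxy, Rxz and set V(p)={y}. Then ◇p at x, so □◇p at x, so ◇p at z, so some w with Rzw has p; w=y, i.e. Rzy. By symmetry of the argument, Ryz.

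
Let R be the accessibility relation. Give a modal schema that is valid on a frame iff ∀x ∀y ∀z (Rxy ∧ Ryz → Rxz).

The condition is transitivity. The 4 schema □p → □□p defines it.
Suppose □p→□□p is valid. Take Rxy, Ryz and set V(p)={w : Rxw}. Then □p at x, so □□p at x, so □p at y, so p at z, i.e. Rxz.

□p → □□p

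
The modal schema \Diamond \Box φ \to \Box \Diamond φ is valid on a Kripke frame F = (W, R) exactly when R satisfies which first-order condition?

convergence

Suppose ◇□φ→□◇φ is valid. Take Rxy, Rxz and set V(φ)={w : Ryw}. Then □φ at y so ◇□φ at x, so □◇φ at x, so ◇φ at z, giving w with Rzw and Ryw.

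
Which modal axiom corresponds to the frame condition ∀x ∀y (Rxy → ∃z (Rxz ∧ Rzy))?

□□q → □q

The condition is density. The C4 schema □□q → □q defines it.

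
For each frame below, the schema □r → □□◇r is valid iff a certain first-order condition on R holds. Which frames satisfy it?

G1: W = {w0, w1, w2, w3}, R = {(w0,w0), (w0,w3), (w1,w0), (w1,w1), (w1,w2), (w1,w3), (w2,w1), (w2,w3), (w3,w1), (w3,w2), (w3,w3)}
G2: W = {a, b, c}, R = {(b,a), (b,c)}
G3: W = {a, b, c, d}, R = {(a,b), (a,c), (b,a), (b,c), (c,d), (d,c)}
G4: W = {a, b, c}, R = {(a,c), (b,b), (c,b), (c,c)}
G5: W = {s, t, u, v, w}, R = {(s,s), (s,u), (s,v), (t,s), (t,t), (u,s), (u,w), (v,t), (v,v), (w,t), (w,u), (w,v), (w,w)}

G1, G2

This is the axiom for a generalized confluence (Geach) condition; its first-order frame correspondent is ∀x ∀z (xR²z → ∃w (xRw ∧ zRw)).
G1: holds.
G2: holds.
G3: fails — aR²c but no w with aRw and cRw.
G4: fails — aR²b but no w with aRw and bRw.
G5: fails — uR²v but no w* with uRw* and vRw*.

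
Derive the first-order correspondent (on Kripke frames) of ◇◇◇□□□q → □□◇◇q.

∀x ∀y ∀z ((xR³y ∧ xR²z) → ∃w (yR³w ∧ zR²w))

This is a Sahlqvist (Geach-type) schema ◇^3□^3q → □^2◇^2q.
Minimal-valuation argument: fix x; take any y with xR^3y and any z with xR^2z. Set V(q) to the set of worlds R-reachable from y in exactly 3 steps. Then □^3q holds at y, so the antecedent holds at x; validity forces ◇^2q at z, giving a w with zR^2w and yR^3w.
First-order correspondent: ∀x ∀y ∀z ((xR³y ∧ xR²z) → ∃w (yR³w ∧ zR²w)).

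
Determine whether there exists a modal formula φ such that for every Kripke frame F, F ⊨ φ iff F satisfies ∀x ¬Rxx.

Modal frame validity is preserved under surjective bounded morphisms.
The 3-cycle (worlds 0,1,2 with 0→1→2→0) is irreflexive, and the map sending every world to a single reflexive point • is a surjective bounded morphism (forth: every edge maps to (•,•); back: every world has a successor). So any modal formula valid on the 3-cycle is also valid on the reflexive point, which is not irreflexive.
So the class is not modally definable.

No — not modally definable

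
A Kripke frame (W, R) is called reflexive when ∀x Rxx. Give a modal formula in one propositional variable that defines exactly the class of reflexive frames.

A defining formula is □q → q (the T axiom).
Suppose □q→q is valid. At any x set V(q)={w : Rxw}. Then □q holds at x, so q holds at x, i.e. Rxx.

□q → q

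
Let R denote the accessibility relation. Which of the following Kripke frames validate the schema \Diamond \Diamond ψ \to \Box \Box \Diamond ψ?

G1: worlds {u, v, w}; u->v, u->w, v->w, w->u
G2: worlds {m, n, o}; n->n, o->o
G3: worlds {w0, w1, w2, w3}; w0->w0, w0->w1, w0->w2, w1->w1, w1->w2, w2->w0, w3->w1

This is the axiom for a generalized confluence (Geach) condition; its first-order frame correspondent is \forall x \forall y \forall z ((x R^2 y \wedge x R^2 z) \to \exists w (y = w \wedge zRw)).
G1: fails — uR²u, uR²u but no t with u=t and uRt.
G2: condition met.
G3: fails — w0R²w0, w0R²w1 but no w with w0=w and w1Rw.
Valid on: G2.

G2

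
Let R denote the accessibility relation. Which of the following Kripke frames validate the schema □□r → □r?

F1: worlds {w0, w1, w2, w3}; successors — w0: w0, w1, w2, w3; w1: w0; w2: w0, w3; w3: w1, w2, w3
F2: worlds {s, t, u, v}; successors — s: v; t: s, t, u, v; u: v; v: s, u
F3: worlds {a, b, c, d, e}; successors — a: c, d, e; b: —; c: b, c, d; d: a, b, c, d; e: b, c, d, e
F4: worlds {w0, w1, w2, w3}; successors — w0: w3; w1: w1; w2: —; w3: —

Frame correspondent (Sahlqvist): ∀x ∀y (Rxy → ∃z (Rxz ∧ Rzy)) — i.e. density.
F1: satisfies the condition.
F2: fails — Ruv but no z with Ruz and Rzv.
F3: satisfies the condition.
F4: fails — Rw0w3 but no z with Rw0z and Rzw3.

F1, F3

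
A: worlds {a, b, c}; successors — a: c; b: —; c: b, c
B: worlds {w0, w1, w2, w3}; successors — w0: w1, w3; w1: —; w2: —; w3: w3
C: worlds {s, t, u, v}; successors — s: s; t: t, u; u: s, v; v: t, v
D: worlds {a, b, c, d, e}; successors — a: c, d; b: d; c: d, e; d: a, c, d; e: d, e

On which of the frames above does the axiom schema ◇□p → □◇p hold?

This is the axiom for convergence; its first-order frame correspondent is ∀x ∀y ∀z (Rxy ∧ Rxz → ∃w (Ryw ∧ Rzw)).
A: fails — Rcc and Rcb but c and b have no common successor.
B: fails — Rw0w1 and Rw0w1 but w1 and w1 have no common successor.
C: fails — Rtt and Rtu but t and u have no common successor.
D: holds.

D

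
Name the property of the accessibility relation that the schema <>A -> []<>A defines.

Suppose ◇A→□◇A is valid. Take Rxy, Rxz and set V(A)={y}. Then ◇A at x, so □◇A at x, so ◇A at z, so some w with Rzw has A; w=y, i.e. Rzy. By symmetry of the argument, Ryz.

the Euclidean property: forall x forall y forall z (Rxy & Rxz -> Ryz)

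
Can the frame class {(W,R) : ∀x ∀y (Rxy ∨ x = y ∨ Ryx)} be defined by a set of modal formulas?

No

Modal frame validity is preserved under disjoint unions.
Take 2 disjoint single-world reflexive frames: each is trivially connected, but their disjoint union has 2 worlds with no edge between distinct components, so it is not connected.
Hence connectedness of R is not modally definable.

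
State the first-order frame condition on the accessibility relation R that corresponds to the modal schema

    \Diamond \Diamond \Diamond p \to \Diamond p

This is a Sahlqvist (Geach-type) schema ◇^3□^0p → □^0◇^1p.
Minimal-valuation argument: fix x; take any y with xR^3y and any z with xR^0z. Set V(p) to the set of worlds R-reachable from y in exactly 0 steps. Then □^0p holds at y, so the antecedent holds at x; validity forces ◇^1p at z, giving a w with zR^1w and yR^0w.
First-order correspondent: \forall x \forall y (x R^3 y \to \exists w (y = w \wedge xRw)).

\forall x \forall y (x R^3 y \to \exists w (y = w \wedge xRw))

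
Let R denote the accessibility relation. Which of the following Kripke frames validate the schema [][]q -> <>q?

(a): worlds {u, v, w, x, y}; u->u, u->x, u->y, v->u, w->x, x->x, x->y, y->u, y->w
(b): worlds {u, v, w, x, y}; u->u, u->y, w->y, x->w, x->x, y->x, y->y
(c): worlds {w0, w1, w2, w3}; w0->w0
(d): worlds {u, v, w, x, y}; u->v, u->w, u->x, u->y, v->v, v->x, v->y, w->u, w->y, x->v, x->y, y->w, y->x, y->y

(a), (d)

The schema corresponds to a generalized confluence (Geach) condition: forall x exists w (x R^2 w & xRw).
(a): satisfies the condition.
(b): fails — at v but no t with vR²t and vRt.
(c): fails — at w1 but no w with w1R²w and w1Rw.
(d): satisfies the condition.
Valid on: (a), (d).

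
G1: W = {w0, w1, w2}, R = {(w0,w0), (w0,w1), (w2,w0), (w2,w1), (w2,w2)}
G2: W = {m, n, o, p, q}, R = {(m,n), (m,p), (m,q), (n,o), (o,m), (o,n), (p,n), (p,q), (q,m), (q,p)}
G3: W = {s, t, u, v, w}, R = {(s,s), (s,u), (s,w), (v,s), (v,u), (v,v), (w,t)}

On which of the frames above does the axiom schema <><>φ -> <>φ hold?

G1

Frame correspondent (Sahlqvist): forall x forall y forall z (Rxy & Ryz -> Rxz) — i.e. transitivity.
G1: ✓.
G2: fails — Rom and Rmq but not Roq.
G3: fails — Rvs and Rsw but not Rvw.
Valid on: G1.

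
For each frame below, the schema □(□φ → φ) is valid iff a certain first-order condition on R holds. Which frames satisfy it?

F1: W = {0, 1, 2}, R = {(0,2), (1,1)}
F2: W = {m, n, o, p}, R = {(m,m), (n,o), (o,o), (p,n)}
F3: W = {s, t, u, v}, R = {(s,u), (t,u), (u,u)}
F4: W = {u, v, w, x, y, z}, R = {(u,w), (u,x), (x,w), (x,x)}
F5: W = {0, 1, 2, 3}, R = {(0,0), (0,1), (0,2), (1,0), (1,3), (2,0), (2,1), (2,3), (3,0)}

The schema corresponds to shift-reflexivity: ∀x ∀y (Rxy → Ryy).
F1: fails — R02 but not R22.
F2: fails — Rpn but not Rnn.
F3: satisfies the condition.
F4: fails — Rxw but not Rww.
F5: fails — R02 but not R22.
Valid on: F3.

F3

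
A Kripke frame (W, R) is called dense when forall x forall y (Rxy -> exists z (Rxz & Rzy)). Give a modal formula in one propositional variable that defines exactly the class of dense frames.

The condition is density. The C4 schema □□q → □q defines it.
Suppose □□q→□q is valid. Take Rxy and set V(q)={w : xR²w}. Then □□q at x, so □q at x, so q at y, i.e. ∃z(Rxz∧Rzy).

□□q → □q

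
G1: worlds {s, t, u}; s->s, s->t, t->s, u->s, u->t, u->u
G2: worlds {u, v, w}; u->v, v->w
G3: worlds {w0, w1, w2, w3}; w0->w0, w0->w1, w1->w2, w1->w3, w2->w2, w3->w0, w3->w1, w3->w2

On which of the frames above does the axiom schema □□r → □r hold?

G1

Frame correspondent (Sahlqvist): ∀x ∀y (Rxy → ∃z (Rxz ∧ Rzy)) — i.e. density.
G1: satisfies the condition.
G2: fails — Ruv but no z with Ruz and Rzv.
G3: fails — Rw1w3 but no z with Rw1z and Rzw3.
Valid on: G1.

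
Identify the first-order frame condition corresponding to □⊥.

Emptiness of R

This schema is the Ver axiom.
It corresponds to emptiness of R: ∀x ∀y ¬Rxy.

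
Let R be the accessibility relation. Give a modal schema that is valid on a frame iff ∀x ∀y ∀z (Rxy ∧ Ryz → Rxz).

A defining formula is □ψ → □□ψ (the 4 axiom).

□ψ → □□ψ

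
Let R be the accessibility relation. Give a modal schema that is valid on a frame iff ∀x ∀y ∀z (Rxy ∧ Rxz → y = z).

◇ψ → □ψ

The condition is partial functionality. The CD schema ◇ψ → □ψ defines it.
Suppose ◇ψ→□ψ is valid. Take Rxy, Rxz and set V(ψ)={y}. Then ◇ψ at x, so □ψ at x, so ψ at z, i.e. z=y.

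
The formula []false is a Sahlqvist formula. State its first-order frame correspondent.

□⊥ is valid iff no world has any successor (otherwise □⊥ fails at any world with one).

emptiness of R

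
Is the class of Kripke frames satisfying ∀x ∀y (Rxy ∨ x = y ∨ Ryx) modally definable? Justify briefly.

No

Modal frame validity is preserved under disjoint unions.
Take 4 disjoint single-world reflexive frames: each is trivially connected, but their disjoint union has 4 worlds with no edge between distinct components, so it is not connected.
So no modal formula (or set of formulas) defines exactly the connected frames.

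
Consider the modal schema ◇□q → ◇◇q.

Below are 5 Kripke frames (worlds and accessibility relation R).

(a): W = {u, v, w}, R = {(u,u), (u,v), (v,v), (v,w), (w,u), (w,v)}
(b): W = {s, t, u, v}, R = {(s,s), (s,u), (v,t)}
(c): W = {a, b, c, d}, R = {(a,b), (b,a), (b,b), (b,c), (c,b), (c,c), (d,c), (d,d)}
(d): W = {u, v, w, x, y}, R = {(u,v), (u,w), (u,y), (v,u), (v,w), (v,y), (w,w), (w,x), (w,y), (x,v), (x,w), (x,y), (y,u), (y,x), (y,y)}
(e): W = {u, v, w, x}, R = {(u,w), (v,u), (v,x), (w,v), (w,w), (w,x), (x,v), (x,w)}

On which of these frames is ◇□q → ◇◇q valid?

(a), (c), (d), (e)

Frame correspondent (Sahlqvist): ∀x ∀y (xRy → ∃w (yRw ∧ xR²w)) — i.e. a generalized confluence (Geach) condition.
(a): holds.
(b): fails — sRu but no w with uRw and sR²w.
(c): holds.
(d): holds.
(e): holds.
Valid on: (a), (c), (d), (e).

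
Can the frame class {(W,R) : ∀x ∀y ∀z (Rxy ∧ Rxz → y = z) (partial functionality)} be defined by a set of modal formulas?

The condition is partial functionality. A defining modal formula is ◇p → □p.
Suppose ◇p→□p is valid. Take Rxy, Rxz and set V(p)={y}. Then ◇p at x, so □p at x, so p at z, i.e. z=y.

Definable; ◇p → □p defines it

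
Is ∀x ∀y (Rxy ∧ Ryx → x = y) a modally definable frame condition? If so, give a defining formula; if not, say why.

Not modally definable

Any modally definable frame class is closed under surjective bounded morphisms.
The 8-cycle (worlds w0,w1,w2,w3,w4,w5,w6,w7 with w0→w1→w2→w3→w4→w5→w6→w7→w0) is antisymmetric. Sending even-indexed worlds to a and odd-indexed worlds to b is a surjective bounded morphism onto the two-world frame with a↔b, which is not antisymmetric.
So no modal formula (or set of formulas) defines exactly the antisymmetric frames.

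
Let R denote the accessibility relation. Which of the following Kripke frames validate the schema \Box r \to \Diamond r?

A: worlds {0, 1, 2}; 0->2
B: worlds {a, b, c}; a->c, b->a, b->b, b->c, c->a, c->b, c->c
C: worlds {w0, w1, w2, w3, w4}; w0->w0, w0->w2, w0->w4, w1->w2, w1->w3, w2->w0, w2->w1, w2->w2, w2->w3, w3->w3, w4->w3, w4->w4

B, C

Frame correspondent (Sahlqvist): \forall x \exists y Rxy — i.e. seriality.
A: fails — world 1 has no successor.
B: holds.
C: holds.
Valid on: B, C.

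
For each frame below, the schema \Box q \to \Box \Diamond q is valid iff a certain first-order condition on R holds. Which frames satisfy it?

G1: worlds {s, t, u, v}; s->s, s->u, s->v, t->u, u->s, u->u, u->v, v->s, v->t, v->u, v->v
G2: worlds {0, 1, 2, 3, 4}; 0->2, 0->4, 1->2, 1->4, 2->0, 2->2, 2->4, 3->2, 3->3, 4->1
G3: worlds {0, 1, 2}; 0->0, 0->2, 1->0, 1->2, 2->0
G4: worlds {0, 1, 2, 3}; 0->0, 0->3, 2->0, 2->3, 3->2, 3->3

G1, G3, G4

Frame correspondent (Sahlqvist): \forall x \forall z (xRz \to \exists w (xRw \wedge zRw)) — i.e. a generalized confluence (Geach) condition.
G1: condition met.
G2: fails — 0R4 but no w with 0Rw and 4Rw.
G3: condition met.
G4: condition met.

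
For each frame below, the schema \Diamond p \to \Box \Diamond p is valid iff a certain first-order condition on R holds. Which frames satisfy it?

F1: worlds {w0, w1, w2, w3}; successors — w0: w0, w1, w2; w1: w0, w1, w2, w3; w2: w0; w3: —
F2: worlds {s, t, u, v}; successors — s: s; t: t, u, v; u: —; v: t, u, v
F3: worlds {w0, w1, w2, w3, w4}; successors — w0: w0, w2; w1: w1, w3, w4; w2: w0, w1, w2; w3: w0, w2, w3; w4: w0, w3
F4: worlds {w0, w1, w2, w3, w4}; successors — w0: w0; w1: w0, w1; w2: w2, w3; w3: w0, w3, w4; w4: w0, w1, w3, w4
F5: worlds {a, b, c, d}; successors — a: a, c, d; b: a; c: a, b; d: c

none

This is the axiom for the Euclidean property; its first-order frame correspondent is \forall x \forall y \forall z (Rxy \wedge Rxz \to Ryz).
F1: fails — Rw0w2 and Rw0w1 but not Rw2w1.
F2: fails — Rtu and Rtv but not Ruv.
F3: fails — Rw1w3 and Rw1w1 but not Rw3w1.
F4: fails — Rw1w0 and Rw1w1 but not Rw0w1.
F5: fails — Rac and Rac but not Rcc.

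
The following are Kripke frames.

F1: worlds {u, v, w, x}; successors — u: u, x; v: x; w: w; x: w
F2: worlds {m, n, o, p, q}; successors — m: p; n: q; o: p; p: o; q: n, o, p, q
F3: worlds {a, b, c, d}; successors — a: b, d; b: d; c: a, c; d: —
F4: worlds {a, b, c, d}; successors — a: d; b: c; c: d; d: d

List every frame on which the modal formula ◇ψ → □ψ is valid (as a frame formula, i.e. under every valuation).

Frame correspondent (Sahlqvist): ∀x ∀y ∀z (Rxy ∧ Rxz → y = z) — i.e. partial functionality.
F1: fails — u sees both u and x.
F2: fails — q sees both n and o.
F3: fails — a sees both b and d.
F4: condition met.

F4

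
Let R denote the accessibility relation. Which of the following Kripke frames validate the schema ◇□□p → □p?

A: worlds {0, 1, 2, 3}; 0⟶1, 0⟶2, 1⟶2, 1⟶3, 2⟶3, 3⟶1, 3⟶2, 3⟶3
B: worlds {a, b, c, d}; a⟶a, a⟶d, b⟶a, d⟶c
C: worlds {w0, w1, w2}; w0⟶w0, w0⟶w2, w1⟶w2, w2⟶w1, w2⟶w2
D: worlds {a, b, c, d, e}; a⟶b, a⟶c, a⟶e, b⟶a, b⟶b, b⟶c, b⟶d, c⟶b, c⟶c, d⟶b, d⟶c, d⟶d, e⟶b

A

The schema corresponds to a generalized confluence (Geach) condition: ∀x ∀y ∀z ((xRy ∧ xRz) → ∃w (yR²w ∧ z = w)).
A: ✓.
B: fails — aRd, aRa but no w with dR²w and a=w.
C: fails — w0Rw2, w0Rw0 but no w with w2R²w and w0=w.
D: fails — aRc, aRe but no w with cR²w and e=w.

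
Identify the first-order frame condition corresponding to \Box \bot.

emptiness of R

□⊥ is valid iff no world has any successor (otherwise □⊥ fails at any world with one).
Conversely, on a frame with emptiness of R the schema holds at every world under every valuation.
So the correspondent is emptiness of R.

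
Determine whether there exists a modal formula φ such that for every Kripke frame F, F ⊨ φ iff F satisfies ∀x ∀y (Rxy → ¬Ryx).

Modal frame validity is preserved under surjective bounded morphisms.
The 5-cycle (worlds s,t,u,v,w with s→t→u→v→w→s) is asymmetric. Mapping every world to a single reflexive point • is a surjective bounded morphism, and the reflexive point is not asymmetric (R•• but asymmetry requires ¬R••).
So the class is not modally definable.

Not definable by any modal formula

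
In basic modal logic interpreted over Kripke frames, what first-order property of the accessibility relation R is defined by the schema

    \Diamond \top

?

◇⊤ holds at w iff w has a successor, so frame-validity of ◇⊤ is exactly seriality. Equivalently via □p → ◇p:
Suppose □p→◇p is valid. At any x set V(p)=W. Then □p at x, so ◇p at x, so x has a successor.
Conversely, any frame satisfying \forall x \exists y Rxy validates the schema.
Frame condition: \forall x \exists y Rxy.

Seriality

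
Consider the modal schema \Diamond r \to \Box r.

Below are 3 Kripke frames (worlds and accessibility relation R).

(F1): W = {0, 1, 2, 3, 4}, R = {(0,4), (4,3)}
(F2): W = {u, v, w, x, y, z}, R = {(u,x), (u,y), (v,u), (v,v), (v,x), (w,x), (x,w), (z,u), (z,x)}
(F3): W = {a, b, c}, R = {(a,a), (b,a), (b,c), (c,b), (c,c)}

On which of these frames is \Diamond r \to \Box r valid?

(F1)

Frame correspondent (Sahlqvist): \forall x \forall y \forall z (Rxy \wedge Rxz \to y = z) — i.e. partial functionality.
(F1): ✓.
(F2): fails — u sees both x and y.
(F3): fails — b sees both a and c.
Valid on: (F1).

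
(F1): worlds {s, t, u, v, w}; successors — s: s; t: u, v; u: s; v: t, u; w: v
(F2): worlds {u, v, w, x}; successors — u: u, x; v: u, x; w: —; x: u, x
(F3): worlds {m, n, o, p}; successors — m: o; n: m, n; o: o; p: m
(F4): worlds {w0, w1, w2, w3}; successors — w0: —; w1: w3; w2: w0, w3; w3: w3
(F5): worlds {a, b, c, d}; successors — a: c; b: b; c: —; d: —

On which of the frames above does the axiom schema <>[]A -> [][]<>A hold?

The schema corresponds to a generalized confluence (Geach) condition: forall x forall y forall z ((xRy & x R^2 z) -> exists w (yRw & zRw)).
(F1): fails — tRu, tR²t but no w* with uRw* and tRw*.
(F2): ✓.
(F3): fails — nRm, nR²n but no w with mRw and nRw.
(F4): fails — w2Rw0, w2R²w3 but no w with w0Rw and w3Rw.
(F5): ✓.
Valid on: (F2), (F5).

(F2), (F5)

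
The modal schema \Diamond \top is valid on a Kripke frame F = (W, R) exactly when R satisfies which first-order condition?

Seriality

◇⊤ holds at w iff w has a successor, so frame-validity of ◇⊤ is exactly seriality. Equivalently via □ψ → ◇ψ:
Suppose □ψ→◇ψ is valid. At any x set V(ψ)=W. Then □ψ at x, so ◇ψ at x, so x has a successor.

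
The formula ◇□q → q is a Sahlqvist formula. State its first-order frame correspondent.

Replacing q by ¬q and contraposing gives the equivalent schema q → □◇q.
Suppose q→□◇q is valid. Take Rxy and set V(q)={x}. Then q at x, so □◇q at x, so ◇q at y, so some z with Ryz has q; z=x, i.e. Ryx.
The converse is a direct semantic check.
So the correspondent is symmetry.

Symmetry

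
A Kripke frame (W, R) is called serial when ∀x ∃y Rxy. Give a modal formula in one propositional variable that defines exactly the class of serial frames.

The condition is seriality. The D schema □p → ◇p defines it.
Suppose □p→◇p is valid. At any x set V(p)=W. Then □p at x, so ◇p at x, so x has a successor.

□p → ◇p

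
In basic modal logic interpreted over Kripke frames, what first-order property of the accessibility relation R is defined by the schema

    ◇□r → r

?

This is frame-equivalent to r → □◇r (substitute ¬r for r and contrapose).
Suppose r→□◇r is valid. Take Rxy and set V(r)={x}. Then r at x, so □◇r at x, so ◇r at y, so some z with Ryz has r; z=x, i.e. Ryx.
The converse is a direct semantic check.
So the correspondent is symmetry.

symmetry: ∀x ∀y (Rxy → Ryx)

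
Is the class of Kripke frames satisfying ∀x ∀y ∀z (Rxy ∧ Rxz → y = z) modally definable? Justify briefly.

This is a Sahlqvist condition; the CD axiom ◇q → □q defines it.
Suppose ◇q→□q is valid. Take Rxy, Rxz and set V(q)={y}. Then ◇q at x, so □q at x, so q at z, i.e. z=y.

Definable; ◇q → □q defines it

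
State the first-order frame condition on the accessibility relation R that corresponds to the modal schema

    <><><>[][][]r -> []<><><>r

This is a Sahlqvist (Geach-type) schema ◇^3□^3r → □^1◇^3r.
Minimal-valuation argument: fix x; take any y with xR^3y and any z with xR^1z. Set V(r) to the set of worlds R-reachable from y in exactly 3 steps. Then □^3r holds at y, so the antecedent holds at x; validity forces ◇^3r at z, giving a w with zR^3w and yR^3w.
First-order correspondent: forall x forall y forall z ((x R^3 y & xRz) -> exists w (y R^3 w & z R^3 w)).

forall x forall y forall z ((x R^3 y & xRz) -> exists w (y R^3 w & z R^3 w))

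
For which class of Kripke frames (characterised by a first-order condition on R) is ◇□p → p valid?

Replacing p by ¬p and contraposing gives the equivalent schema p → □◇p.
Suppose p→□◇p is valid. Take Rxy and set V(p)={x}. Then p at x, so □◇p at x, so ◇p at y, so some z with Ryz has p; z=x, i.e. Ryx.

Symmetry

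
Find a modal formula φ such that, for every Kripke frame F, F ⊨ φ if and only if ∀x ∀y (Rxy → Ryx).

A defining formula is p → □◇p (the B axiom).

p → □◇p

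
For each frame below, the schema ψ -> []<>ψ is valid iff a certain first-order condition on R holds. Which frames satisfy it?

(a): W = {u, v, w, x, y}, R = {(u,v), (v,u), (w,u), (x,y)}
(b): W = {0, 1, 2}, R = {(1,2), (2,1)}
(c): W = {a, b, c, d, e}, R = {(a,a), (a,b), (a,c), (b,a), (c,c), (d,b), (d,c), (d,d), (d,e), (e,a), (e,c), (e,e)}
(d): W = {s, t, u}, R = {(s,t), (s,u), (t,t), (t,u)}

(b)

This is the axiom for symmetry; its first-order frame correspondent is forall x forall y (Rxy -> Ryx).
(a): fails — Rxy but not Ryx.
(b): condition met.
(c): fails — Rde but not Red.
(d): fails — Rsu but not Rus.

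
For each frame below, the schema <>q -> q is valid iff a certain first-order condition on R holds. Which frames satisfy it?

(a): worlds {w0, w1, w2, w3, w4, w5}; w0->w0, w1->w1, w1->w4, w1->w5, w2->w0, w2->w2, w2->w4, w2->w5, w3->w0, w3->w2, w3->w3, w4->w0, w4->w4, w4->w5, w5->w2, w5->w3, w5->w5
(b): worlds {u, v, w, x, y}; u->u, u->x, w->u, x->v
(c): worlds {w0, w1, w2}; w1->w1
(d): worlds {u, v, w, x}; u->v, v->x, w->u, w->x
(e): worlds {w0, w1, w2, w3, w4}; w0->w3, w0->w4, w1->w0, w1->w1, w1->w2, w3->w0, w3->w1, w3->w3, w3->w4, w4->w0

(c)

Frame correspondent (Sahlqvist): forall x forall y (xRy -> exists w (y = w & x = w)) — i.e. a generalized confluence (Geach) condition.
(a): fails — w1Rw4 but w4 ≠ w1.
(b): fails — uRx but x ≠ u.
(c): satisfies the condition.
(d): fails — uRv but v ≠ u.
(e): fails — w0Rw3 but w3 ≠ w0.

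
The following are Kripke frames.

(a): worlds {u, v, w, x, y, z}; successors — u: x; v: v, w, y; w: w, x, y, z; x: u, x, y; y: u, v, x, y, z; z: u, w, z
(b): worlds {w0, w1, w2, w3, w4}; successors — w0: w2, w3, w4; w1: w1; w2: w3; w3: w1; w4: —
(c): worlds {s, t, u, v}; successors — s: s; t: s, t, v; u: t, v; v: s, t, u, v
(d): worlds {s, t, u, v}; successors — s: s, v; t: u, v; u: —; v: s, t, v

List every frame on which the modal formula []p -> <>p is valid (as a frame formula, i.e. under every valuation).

This is the axiom for seriality; its first-order frame correspondent is forall x exists y Rxy.
(a): holds.
(b): fails — world w4 has no successor.
(c): holds.
(d): fails — world u has no successor.
Valid on: (a), (c).

(a), (c)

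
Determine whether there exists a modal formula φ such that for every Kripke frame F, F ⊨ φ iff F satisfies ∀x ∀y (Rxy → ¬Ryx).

Any modally definable frame class is closed under surjective bounded morphisms.
The 3-cycle (worlds 0,1,2 with 0→1→2→0) is asymmetric. Mapping every world to a single reflexive point • is a surjective bounded morphism, and the reflexive point is not asymmetric (R•• but asymmetry requires ¬R••).
So no modal formula (or set of formulas) defines exactly the asymmetric frames.

Not modally definable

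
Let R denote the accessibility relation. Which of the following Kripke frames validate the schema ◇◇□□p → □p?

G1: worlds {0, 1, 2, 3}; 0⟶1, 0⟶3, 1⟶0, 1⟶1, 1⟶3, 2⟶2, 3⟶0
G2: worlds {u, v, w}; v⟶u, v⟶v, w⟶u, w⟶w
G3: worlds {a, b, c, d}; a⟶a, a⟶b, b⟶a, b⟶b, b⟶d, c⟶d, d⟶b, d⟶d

G3

Frame correspondent (Sahlqvist): ∀x ∀y ∀z ((xR²y ∧ xRz) → ∃w (yR²w ∧ z = w)) — i.e. a generalized confluence (Geach) condition.
G1: fails — 1R²3, 1R0 but no w with 3R²w and 0=w.
G2: fails — vR²u, vRu but no t with uR²t and u=t.
G3: condition met.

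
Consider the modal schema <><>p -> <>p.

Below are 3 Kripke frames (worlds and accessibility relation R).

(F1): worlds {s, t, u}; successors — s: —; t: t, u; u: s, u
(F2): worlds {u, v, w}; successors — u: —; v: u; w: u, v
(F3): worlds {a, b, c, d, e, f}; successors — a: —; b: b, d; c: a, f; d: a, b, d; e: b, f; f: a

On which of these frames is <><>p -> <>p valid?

(F2)

This is the axiom for transitivity; its first-order frame correspondent is forall x forall y forall z (Rxy & Ryz -> Rxz).
(F1): fails — Rtu and Rus but not Rts.
(F2): ✓.
(F3): fails — Reb and Rbd but not Red.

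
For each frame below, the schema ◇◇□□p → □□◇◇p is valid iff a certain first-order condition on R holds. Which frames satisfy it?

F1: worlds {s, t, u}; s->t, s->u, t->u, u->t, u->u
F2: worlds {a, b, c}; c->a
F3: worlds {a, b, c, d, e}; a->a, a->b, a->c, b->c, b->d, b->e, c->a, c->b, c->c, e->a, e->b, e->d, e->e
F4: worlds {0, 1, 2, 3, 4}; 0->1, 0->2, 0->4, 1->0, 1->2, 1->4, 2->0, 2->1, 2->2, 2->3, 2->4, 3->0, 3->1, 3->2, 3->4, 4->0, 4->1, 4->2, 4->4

F1, F2, F4

The schema corresponds to a generalized confluence (Geach) condition: ∀x ∀y ∀z ((xR²y ∧ xR²z) → ∃w (yR²w ∧ zR²w)).
F1: satisfies the condition.
F2: satisfies the condition.
F3: fails — aR²a, aR²d but no w with aR²w and dR²w.
F4: satisfies the condition.
Valid on: F1, F2, F4.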